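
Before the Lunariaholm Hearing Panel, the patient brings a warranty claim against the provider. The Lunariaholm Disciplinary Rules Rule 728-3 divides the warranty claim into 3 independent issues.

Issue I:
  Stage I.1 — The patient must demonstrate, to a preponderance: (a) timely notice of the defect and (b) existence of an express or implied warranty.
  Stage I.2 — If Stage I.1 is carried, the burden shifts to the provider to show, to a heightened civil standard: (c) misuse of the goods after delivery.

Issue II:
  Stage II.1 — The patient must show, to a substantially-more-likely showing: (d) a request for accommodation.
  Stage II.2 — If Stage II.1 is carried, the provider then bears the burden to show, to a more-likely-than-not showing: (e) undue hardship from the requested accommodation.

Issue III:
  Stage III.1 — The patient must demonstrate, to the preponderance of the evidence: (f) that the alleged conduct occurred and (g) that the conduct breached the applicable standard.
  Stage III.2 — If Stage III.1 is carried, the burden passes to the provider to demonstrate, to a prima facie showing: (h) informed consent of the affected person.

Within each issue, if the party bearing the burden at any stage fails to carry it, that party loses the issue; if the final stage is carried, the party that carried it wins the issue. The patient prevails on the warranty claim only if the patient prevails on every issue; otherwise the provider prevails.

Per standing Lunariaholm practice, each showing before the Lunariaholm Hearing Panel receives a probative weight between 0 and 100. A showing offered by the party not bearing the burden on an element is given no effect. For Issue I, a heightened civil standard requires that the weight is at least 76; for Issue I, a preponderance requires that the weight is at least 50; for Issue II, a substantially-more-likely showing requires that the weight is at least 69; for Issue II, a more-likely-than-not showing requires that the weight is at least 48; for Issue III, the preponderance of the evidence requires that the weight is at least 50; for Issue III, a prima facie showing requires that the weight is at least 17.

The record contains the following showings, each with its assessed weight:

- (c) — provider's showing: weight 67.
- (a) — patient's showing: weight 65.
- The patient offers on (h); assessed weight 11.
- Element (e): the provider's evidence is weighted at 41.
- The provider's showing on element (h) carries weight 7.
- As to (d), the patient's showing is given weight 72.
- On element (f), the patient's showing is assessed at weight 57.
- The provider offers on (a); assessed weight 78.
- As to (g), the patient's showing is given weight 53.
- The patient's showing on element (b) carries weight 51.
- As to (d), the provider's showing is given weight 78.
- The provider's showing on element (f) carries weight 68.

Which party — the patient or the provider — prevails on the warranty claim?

— Issue I —
Stage I.1 — burden on patient; standard: a preponderance (weight is at least 50).
    (a): 65 (provider's 78 disregarded) ≥ 50 [met]
    (b): 51 ≥ 50 [met]
  Stage I.1 is satisfied; the onus moves to the provider.
Stage I.2 — burden on provider; standard: a heightened civil standard (weight is at least 76).
    (c): 67 < 76 [not met]
  The provider does not carry Stage I.2.
The analysis ends at Stage I.2; the patient prevails on this issue.
— Issue II —
At Stage II.1 the patient must meet a substantially-more-likely showing (weight is at least 69): on (d) the weight is 72 (the provider's 78 is given no effect), ≥ 69, so (d) meets the standard.
  Stage II.1 is satisfied; the onus moves to the provider.
At Stage II.2 the provider must meet a more-likely-than-not showing (weight is at least 48): on (e) the weight is 41, which does not reach 48, so (e) does not meet the standard.
  Not every element is met, so the provider fails to carry Stage II.2.
So the patient prevails on this issue.
— Issue III —
Stage III.1 — burden on patient; standard: the preponderance of the evidence (weight is at least 50).
    (f): 57 (provider's 68 disregarded) ≥ 50 [met]
    (g): 53 ≥ 50 [met]
  Stage III.1 carried; the burden shifts to the provider.
Stage III.2 — burden on provider; standard: a prima facie showing (weight is at least 17).
    (h): 7 (patient's 11 disregarded) < 17 [not met]
  Not every element is met, so the provider fails to carry Stage III.2.
The patient prevails on this issue.
Per-issue: Issue I → patient; Issue II → patient; Issue III → patient. The patient must prevail on every issue; overall, the patient prevails.

patient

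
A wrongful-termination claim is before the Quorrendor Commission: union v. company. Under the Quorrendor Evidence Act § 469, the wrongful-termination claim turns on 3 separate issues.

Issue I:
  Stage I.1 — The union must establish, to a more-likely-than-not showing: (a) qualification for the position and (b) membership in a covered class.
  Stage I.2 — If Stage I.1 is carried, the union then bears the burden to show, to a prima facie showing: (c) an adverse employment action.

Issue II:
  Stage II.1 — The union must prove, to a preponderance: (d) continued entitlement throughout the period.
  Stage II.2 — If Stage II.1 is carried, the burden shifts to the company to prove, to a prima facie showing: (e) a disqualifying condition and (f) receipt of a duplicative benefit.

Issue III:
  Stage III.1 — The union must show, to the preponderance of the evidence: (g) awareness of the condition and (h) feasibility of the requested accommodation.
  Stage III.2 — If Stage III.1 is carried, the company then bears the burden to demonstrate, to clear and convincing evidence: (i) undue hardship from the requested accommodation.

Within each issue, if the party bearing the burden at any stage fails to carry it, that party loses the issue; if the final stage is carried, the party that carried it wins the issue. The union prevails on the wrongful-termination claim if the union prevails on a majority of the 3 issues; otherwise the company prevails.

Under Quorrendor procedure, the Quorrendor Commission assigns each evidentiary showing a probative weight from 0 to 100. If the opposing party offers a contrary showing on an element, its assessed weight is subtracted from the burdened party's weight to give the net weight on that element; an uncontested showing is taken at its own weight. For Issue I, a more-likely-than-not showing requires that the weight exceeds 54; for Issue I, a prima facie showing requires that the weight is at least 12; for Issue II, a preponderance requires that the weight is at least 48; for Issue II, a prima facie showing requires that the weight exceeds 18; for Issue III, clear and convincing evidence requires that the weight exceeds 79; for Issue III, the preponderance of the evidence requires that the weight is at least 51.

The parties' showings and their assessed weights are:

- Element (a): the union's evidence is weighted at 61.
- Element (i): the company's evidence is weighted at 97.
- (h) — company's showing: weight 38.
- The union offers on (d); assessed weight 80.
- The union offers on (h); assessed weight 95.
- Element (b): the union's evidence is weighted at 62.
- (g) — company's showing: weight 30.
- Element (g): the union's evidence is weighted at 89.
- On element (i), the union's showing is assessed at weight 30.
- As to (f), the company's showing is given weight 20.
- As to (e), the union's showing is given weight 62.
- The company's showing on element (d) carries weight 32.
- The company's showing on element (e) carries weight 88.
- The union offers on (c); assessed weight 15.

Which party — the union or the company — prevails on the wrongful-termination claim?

— Issue I —
Stage I.1 (union, a more-likely-than-not showing, weight exceeds 54): (a) 61 > 54 — meets; (b) 62 > 54 — meets.
  All elements met. The union retains the burden for Stage I.2.
Stage I.2 (union, a prima facie showing, weight is at least 12): (c) 15 ≥ 12 — meets.
  The union carries the last stage.
All stages carried — the union prevails on this issue.
— Issue II —
Stage II.1 (union, a preponderance, weight is at least 48): (d) net 80−32=48 ≥ 48 — meets.
  All elements met. The burden passes to the company.
Stage II.2 (company, a prima facie showing, weight exceeds 18): (e) net 88−62=26 > 18 — meets; (f) 20 > 18 — meets.
  All elements met at the final stage.
Every stage carried; the company prevails on this issue.
— Issue III —
Stage III.1 — burden on union; standard: the preponderance of the evidence (weight is at least 51).
    (g): 89 − 30 = 59 ≥ 51 [met]
    (h): 95 − 38 = 57 ≥ 51 [met]
  Stage III.1 carried; the burden shifts to the company.
Stage III.2 — burden on company; standard: clear and convincing evidence (weight exceeds 79).
    (i): 97 − 30 = 67 ≤ 79 [not met]
  The company does not carry Stage III.2.
The analysis ends at Stage III.2; the union prevails on this issue.
Per-issue: Issue I → union; Issue II → company; Issue III → union. The union must prevail on a majority of issues; overall, the union prevails.

union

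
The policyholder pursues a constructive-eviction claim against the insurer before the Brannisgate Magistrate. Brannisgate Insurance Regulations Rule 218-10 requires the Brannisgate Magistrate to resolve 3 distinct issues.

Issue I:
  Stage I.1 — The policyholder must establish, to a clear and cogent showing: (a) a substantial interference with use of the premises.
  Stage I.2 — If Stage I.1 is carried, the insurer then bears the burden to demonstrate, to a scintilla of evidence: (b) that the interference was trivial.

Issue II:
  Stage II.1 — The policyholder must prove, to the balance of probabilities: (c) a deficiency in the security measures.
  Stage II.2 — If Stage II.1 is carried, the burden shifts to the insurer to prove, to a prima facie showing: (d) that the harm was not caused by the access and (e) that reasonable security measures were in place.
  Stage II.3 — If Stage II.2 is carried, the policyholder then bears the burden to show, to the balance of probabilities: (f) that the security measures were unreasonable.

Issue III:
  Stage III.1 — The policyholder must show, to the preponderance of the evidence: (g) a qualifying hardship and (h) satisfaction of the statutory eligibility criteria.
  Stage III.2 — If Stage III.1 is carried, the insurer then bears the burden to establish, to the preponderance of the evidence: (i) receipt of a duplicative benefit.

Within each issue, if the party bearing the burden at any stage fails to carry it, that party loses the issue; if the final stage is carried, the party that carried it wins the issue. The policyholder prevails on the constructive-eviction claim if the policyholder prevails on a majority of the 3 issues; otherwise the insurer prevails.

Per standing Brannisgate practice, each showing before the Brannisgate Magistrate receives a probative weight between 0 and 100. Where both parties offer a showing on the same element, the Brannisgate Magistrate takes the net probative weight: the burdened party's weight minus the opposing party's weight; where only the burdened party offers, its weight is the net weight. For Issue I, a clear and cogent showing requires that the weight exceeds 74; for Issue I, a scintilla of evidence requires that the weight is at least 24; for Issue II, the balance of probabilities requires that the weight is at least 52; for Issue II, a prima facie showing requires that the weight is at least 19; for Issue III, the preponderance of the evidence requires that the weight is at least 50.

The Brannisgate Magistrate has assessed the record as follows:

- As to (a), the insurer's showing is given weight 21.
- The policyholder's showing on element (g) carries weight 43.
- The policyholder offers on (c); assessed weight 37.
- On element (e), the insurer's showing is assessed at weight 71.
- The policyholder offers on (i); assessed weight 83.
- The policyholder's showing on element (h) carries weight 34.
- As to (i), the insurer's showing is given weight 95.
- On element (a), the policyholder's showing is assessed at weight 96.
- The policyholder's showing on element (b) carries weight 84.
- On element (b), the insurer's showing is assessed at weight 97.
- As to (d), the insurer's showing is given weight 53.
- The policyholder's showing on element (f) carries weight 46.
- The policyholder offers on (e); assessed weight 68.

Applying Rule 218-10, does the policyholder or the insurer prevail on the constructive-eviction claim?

insurer

— Issue I —
Stage I.1 (policyholder, a clear and cogent showing, weight exceeds 74): (a) net 96−21=75 > 74 — meets.
  Stage I.1 carried; the burden shifts to the insurer.
Stage I.2 (insurer, a scintilla of evidence, weight is at least 24): (b) net 97−84=13 < 24 — fails.
  Stage I.2 not carried; the insurer fails its burden.
The analysis ends at Stage I.2; the policyholder prevails on this issue.
— Issue II —
At Stage II.1 the policyholder must meet the balance of probabilities (weight is at least 52): on (c) the weight is 37, which does not reach 52, so (c) does not meet the standard.
  The policyholder does not carry Stage II.1.
The analysis ends at Stage II.1; the insurer prevails on this issue.
— Issue III —
Stage III.1 (policyholder, the preponderance of the evidence, weight is at least 50): (g) 43 < 50 — fails; (h) 34 < 50 — fails.
  Stage III.1 not carried; the policyholder fails its burden.
The analysis ends at Stage III.1; the insurer prevails on this issue.
Per-issue: Issue I → policyholder; Issue II → insurer; Issue III → insurer. The policyholder must prevail on a majority of issues; overall, the insurer prevails.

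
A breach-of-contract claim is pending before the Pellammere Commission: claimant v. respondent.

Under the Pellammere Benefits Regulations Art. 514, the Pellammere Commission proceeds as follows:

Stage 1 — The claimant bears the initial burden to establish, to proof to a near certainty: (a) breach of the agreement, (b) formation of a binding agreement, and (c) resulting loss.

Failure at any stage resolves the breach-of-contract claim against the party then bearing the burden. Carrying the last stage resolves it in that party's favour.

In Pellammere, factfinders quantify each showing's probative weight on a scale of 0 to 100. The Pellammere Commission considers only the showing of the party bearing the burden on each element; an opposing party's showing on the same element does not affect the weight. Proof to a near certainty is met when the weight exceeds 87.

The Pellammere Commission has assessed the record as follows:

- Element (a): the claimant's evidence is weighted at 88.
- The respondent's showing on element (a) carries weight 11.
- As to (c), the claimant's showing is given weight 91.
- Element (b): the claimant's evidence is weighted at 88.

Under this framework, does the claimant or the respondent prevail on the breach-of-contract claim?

claimant

At Stage 1 the claimant must meet proof to a near certainty (weight exceeds 87): on (a) the weight is 88 (the respondent's 11 is given no effect), > 87, so (a) meets the standard; on (b) the weight is 88, > 87, so (b) meets the standard; on (c) the weight is 91, which does exceed 87, so (c) meets the standard.
  All elements met at the final stage.
Every stage carried; the claimant prevails.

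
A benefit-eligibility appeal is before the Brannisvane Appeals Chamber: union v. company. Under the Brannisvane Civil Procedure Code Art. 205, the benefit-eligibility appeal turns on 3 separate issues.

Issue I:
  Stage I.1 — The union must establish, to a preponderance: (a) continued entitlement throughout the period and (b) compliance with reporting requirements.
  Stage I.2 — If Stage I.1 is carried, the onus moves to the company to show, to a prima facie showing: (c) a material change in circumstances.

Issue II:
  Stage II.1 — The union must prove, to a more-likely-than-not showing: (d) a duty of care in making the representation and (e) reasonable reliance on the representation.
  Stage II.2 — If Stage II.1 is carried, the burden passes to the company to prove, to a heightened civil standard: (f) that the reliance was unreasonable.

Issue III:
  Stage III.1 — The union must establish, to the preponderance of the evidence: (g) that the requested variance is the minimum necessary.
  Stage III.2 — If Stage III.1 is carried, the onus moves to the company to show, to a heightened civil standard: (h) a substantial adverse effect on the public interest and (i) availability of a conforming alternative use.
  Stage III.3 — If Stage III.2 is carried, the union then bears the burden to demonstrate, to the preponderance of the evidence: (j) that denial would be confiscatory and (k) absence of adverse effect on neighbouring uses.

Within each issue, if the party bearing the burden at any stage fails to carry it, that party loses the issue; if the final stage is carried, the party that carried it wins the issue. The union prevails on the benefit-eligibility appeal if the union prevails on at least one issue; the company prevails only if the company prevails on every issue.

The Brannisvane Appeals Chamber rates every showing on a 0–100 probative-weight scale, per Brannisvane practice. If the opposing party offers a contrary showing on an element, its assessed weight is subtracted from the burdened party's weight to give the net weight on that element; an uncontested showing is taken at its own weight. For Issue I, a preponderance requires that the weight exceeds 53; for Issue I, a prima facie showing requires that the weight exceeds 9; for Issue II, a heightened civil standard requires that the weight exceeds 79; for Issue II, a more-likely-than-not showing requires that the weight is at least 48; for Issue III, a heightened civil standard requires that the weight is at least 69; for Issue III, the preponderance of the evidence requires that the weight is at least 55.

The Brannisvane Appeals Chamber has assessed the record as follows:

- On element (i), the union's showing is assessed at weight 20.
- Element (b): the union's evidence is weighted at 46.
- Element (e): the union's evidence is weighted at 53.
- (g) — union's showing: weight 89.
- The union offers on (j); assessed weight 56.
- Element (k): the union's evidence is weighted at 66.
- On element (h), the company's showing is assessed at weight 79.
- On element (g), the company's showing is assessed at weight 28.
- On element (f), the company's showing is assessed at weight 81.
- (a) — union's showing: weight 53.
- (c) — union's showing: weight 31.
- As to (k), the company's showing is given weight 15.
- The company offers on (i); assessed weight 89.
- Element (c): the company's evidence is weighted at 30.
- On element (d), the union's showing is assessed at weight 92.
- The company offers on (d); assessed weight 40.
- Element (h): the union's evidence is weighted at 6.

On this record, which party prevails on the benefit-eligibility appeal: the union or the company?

— Issue I —
Stage I.1 — burden on union; standard: a preponderance (weight exceeds 53).
    (a): 53 ≤ 53 [not met]
    (b): 46 ≤ 53 [not met]
  Stage I.1 not carried; the union fails its burden.
So the company prevails on this issue.
— Issue II —
Stage II.1 — burden on union; standard: a more-likely-than-not showing (weight is at least 48).
    (d): 92 − 40 = 52 ≥ 48 [met]
    (e): 53 ≥ 48 [met]
  Stage II.1 is satisfied; the onus moves to the company.
Stage II.2 — burden on company; standard: a heightened civil standard (weight exceeds 79).
    (f): 81 > 79 [met]
  The company carries the last stage.
With every stage satisfied, the company prevails on this issue.
— Issue III —
At Stage III.1 the union must meet the preponderance of the evidence (weight is at least 55): on (g) the weight is 89 less the opposing 28 gives net 61, which does reach 55, so (g) meets the standard.
  The union carries Stage III.1; the company now bears the burden.
At Stage III.2 the company must meet a heightened civil standard (weight is at least 69): on (h) the weight is 79 less the opposing 6 gives net 73, which does reach 69, so (h) meets the standard; on (i) the weight is 89 less the opposing 20 gives net 69, which does reach 69, so (i) meets the standard.
  All elements met. The burden passes to the union.
At Stage III.3 the union must meet the preponderance of the evidence (weight is at least 55): on (j) the weight is 56, which does reach 55, so (j) meets the standard; on (k) the weight is 66 less the opposing 15 gives net 51, which does not reach 55, so (k) does not meet the standard.
  Not every element is met, so the union fails to carry Stage III.3.
The analysis ends at Stage III.3; the company prevails on this issue.
Per-issue: Issue I → company; Issue II → company; Issue III → company. The union must prevail on at least one issue; overall, the company prevails.

company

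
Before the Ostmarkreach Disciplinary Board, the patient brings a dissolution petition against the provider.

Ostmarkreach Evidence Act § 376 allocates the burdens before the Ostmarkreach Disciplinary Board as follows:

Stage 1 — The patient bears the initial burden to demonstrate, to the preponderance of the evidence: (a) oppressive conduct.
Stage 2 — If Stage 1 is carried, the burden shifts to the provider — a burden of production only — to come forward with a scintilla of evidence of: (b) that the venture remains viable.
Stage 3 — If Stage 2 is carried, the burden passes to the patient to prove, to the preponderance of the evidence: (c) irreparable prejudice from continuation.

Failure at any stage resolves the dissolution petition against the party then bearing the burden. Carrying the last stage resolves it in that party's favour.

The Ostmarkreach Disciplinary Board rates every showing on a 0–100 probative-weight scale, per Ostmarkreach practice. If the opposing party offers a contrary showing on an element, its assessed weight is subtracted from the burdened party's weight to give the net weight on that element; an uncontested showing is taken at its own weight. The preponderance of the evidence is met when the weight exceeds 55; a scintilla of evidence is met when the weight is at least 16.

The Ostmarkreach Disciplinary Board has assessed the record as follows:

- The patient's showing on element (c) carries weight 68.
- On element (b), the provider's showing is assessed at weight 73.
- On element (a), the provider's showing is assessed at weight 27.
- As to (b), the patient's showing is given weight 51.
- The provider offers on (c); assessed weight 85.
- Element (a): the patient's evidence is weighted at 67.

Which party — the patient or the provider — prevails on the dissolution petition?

provider

Stage 1 (patient, the preponderance of the evidence, weight exceeds 55): (a) net 67−27=40 ≤ 55 — fails.
  Not every element is met, so the patient fails to carry Stage 1.
So the provider prevails.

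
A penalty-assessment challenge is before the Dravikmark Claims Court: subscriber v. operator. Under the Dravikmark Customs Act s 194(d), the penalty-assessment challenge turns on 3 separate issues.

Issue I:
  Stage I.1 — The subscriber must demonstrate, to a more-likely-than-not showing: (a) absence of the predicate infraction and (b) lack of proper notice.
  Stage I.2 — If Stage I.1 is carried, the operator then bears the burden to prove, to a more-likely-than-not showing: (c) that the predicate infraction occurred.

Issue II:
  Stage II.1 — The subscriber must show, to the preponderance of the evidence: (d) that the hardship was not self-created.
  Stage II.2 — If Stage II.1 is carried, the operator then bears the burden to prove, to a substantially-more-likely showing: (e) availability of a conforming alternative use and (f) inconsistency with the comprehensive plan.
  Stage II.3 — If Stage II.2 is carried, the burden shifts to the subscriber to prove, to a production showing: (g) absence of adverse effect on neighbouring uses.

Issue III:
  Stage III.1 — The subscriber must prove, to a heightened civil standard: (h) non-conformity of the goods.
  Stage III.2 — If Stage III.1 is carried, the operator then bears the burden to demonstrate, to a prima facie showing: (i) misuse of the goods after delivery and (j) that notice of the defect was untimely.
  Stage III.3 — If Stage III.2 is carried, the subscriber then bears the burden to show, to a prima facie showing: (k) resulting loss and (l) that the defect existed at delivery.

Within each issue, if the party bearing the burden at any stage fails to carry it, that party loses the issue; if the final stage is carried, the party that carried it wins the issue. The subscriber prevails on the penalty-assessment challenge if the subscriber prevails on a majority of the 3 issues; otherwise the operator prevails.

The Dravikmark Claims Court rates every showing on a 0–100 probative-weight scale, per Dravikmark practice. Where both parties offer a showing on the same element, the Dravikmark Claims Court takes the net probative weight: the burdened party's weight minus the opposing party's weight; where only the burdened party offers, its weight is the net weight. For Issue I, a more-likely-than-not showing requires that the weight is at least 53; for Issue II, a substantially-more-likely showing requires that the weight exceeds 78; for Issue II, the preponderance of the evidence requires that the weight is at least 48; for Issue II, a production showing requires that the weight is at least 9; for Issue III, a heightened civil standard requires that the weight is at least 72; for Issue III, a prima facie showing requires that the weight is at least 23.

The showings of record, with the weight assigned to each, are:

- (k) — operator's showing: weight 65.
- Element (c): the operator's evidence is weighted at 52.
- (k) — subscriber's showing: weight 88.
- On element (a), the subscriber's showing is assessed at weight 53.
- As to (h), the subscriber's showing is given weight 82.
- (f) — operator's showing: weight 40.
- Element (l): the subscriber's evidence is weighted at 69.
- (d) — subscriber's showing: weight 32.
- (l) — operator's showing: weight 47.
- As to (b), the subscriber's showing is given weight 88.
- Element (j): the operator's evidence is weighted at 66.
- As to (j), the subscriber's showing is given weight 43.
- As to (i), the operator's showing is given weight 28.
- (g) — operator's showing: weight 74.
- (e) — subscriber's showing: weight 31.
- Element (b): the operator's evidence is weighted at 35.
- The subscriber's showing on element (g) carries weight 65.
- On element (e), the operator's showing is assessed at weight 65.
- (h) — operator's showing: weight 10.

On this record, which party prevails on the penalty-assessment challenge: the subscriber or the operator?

— Issue I —
Stage I.1 — burden on subscriber; standard: a more-likely-than-not showing (weight is at least 53).
    (a): 53 ≥ 53 [met]
    (b): 88 − 35 = 53 ≥ 53 [met]
  Stage I.1 carried; the burden shifts to the operator.
Stage I.2 — burden on operator; standard: a more-likely-than-not showing (weight is at least 53).
    (c): 52 < 53 [not met]
  Stage I.2 not carried; the operator fails its burden.
The analysis ends at Stage I.2; the subscriber prevails on this issue.
— Issue II —
Stage II.1 (subscriber, the preponderance of the evidence, weight is at least 48): (d) 32 < 48 — fails.
  Stage II.1 not carried; the subscriber fails its burden.
The operator prevails on this issue.
— Issue III —
Stage III.1 (subscriber, a heightened civil standard, weight is at least 72): (h) net 82−10=72 ≥ 72 — meets.
  Stage III.1 is satisfied; the onus moves to the operator.
Stage III.2 (operator, a prima facie showing, weight is at least 23): (i) 28 ≥ 23 — meets; (j) net 66−43=23 ≥ 23 — meets.
  Stage III.2 carried; the burden shifts to the subscriber.
Stage III.3 (subscriber, a prima facie showing, weight is at least 23): (k) net 88−65=23 ≥ 23 — meets; (l) net 69−47=22 < 23 — fails.
  The subscriber does not carry Stage III.3.
The operator prevails on this issue.
Per-issue: Issue I → subscriber; Issue II → operator; Issue III → operator. The subscriber must prevail on a majority of issues; overall, the operator prevails.

operator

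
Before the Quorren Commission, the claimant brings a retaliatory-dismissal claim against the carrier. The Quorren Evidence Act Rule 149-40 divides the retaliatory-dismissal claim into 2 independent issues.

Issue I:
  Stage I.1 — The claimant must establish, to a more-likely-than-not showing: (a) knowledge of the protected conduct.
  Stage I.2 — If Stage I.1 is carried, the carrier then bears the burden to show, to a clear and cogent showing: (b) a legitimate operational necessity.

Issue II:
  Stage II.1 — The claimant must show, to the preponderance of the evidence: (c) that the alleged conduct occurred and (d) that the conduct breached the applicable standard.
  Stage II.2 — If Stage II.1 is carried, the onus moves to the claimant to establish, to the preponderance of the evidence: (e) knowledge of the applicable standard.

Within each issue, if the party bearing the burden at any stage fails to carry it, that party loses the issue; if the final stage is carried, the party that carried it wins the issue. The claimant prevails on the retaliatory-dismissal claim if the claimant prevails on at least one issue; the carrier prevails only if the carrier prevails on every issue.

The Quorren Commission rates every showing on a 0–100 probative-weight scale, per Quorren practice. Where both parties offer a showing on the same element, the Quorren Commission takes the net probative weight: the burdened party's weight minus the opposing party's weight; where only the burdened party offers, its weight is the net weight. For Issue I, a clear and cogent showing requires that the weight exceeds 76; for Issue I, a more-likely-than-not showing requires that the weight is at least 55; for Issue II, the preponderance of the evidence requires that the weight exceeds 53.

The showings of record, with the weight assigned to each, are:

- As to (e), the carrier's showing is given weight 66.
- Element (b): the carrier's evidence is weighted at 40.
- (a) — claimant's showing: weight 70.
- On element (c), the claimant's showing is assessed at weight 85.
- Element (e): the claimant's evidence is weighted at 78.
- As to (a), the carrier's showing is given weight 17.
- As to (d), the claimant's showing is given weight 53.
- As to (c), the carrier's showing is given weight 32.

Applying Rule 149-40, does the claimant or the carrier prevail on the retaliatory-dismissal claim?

carrier

— Issue I —
At Stage I.1 the claimant must meet a more-likely-than-not showing (weight is at least 55): on (a) the weight is 70 less the opposing 17 gives net 53, < 55, so (a) does not meet the standard.
  Not every element is met, so the claimant fails to carry Stage I.1.
The analysis ends at Stage I.1; the carrier prevails on this issue.
— Issue II —
Stage II.1 — burden on claimant; standard: the preponderance of the evidence (weight exceeds 53).
    (c): 85 − 32 = 53 ≤ 53 [not met]
    (d): 53 ≤ 53 [not met]
  Not every element is met, so the claimant fails to carry Stage II.1.
The analysis ends at Stage II.1; the carrier prevails on this issue.
Per-issue: Issue I → carrier; Issue II → carrier. The claimant must prevail on at least one issue; overall, the carrier prevails.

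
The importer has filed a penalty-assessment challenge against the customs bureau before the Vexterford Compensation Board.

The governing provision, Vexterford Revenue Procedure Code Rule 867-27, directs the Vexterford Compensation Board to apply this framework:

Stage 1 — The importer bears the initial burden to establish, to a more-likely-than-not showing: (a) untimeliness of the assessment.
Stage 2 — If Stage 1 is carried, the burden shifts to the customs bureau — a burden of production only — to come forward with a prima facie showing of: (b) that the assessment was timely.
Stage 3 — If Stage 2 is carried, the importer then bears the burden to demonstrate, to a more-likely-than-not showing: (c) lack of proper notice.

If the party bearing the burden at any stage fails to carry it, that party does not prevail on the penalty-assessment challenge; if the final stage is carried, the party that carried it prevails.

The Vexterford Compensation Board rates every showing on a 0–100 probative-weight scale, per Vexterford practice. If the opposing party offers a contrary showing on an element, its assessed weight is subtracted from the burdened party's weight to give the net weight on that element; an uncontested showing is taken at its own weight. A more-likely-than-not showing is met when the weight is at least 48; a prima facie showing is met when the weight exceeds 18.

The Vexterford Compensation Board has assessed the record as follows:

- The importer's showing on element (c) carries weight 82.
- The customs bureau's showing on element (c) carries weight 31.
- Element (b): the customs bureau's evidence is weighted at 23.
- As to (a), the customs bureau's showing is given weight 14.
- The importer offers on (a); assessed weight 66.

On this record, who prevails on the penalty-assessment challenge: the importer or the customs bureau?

Stage 1 — burden on importer; standard: a more-likely-than-not showing (weight is at least 48).
    (a): 66 − 14 = 52 ≥ 48 [met]
  The importer carries Stage 1; the customs bureau now bears the burden.
Stage 2 — burden on customs bureau; standard: a prima facie showing (weight exceeds 18).
    (b): 23 > 18 [met]
  Stage 2 is satisfied; the onus moves to the importer.
Stage 3 — burden on importer; standard: a more-likely-than-not showing (weight is at least 48).
    (c): 82 − 31 = 51 ≥ 48 [met]
  All elements met at the final stage.
All stages carried — the importer prevails.

importer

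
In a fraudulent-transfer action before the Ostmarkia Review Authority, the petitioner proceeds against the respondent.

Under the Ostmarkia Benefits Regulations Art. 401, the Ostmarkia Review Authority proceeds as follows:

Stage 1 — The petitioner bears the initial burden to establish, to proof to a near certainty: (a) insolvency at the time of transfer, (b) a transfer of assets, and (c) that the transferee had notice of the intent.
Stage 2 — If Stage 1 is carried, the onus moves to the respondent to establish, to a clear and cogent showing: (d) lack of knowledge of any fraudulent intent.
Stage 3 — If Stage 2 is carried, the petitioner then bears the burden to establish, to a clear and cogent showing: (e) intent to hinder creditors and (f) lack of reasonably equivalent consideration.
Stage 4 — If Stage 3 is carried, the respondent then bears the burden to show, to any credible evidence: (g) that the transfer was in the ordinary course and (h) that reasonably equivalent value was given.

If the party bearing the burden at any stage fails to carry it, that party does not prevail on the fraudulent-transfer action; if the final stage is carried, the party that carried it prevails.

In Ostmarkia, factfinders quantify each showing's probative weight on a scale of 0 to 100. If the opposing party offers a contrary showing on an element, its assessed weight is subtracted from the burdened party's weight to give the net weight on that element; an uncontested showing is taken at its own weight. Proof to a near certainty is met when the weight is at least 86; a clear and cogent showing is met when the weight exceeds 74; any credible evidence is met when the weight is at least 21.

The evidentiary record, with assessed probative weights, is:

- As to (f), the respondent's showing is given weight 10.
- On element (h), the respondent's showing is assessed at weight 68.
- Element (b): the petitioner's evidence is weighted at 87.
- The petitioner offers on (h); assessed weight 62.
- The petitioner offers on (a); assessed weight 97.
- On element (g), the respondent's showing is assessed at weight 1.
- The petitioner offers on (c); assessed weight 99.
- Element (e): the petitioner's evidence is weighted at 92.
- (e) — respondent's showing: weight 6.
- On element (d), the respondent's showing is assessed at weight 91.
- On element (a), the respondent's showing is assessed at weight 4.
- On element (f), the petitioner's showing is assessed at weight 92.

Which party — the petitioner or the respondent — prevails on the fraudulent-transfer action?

petitioner

Stage 1 — burden on petitioner; standard: proof to a near certainty (weight is at least 86).
    (a): 97 − 4 = 93 ≥ 86 [met]
    (b): 87 ≥ 86 [met]
    (c): 99 ≥ 86 [met]
  All elements met. The burden passes to the respondent.
Stage 2 — burden on respondent; standard: a clear and cogent showing (weight exceeds 74).
    (d): 91 > 74 [met]
  Stage 2 carried; the burden shifts to the petitioner.
Stage 3 — burden on petitioner; standard: a clear and cogent showing (weight exceeds 74).
    (e): 92 − 6 = 86 > 74 [met]
    (f): 92 − 10 = 82 > 74 [met]
  All elements met. The burden passes to the respondent.
Stage 4 — burden on respondent; standard: any credible evidence (weight is at least 21).
    (g): 1 < 21 [not met]
    (h): 68 − 62 = 6 < 21 [not met]
  The respondent does not carry Stage 4.
The analysis ends at Stage 4; the petitioner prevails.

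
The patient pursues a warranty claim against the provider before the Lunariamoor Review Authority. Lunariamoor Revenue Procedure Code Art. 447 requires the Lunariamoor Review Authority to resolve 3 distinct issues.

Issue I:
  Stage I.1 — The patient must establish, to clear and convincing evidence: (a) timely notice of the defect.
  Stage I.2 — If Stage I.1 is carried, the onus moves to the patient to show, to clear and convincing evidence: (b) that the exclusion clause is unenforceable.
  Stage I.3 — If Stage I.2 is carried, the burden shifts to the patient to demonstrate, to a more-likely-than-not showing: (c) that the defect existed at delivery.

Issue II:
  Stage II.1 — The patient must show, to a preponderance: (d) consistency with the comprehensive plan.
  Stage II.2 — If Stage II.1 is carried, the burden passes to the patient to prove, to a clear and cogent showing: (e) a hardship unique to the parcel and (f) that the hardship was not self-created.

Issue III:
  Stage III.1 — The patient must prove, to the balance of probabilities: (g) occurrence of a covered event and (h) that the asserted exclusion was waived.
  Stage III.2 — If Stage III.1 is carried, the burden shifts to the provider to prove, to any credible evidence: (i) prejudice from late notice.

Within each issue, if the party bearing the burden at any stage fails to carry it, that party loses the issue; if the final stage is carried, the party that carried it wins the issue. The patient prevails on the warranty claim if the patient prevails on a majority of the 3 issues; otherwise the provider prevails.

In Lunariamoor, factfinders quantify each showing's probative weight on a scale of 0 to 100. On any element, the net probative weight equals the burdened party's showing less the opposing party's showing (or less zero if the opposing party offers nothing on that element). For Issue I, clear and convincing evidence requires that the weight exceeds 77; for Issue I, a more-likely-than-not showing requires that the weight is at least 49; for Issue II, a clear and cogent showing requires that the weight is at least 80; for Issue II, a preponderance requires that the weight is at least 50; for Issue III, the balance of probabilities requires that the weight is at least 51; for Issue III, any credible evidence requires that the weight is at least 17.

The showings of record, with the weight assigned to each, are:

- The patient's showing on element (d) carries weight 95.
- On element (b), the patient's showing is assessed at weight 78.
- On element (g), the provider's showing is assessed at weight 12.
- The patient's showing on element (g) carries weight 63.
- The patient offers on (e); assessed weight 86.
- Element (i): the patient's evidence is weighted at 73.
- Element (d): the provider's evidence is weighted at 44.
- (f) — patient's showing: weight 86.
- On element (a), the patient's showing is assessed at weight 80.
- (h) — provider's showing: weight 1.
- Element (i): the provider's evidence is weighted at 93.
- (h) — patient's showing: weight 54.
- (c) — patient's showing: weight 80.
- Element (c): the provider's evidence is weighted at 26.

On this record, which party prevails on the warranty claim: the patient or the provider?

patient

— Issue I —
Stage I.1 (patient, clear and convincing evidence, weight exceeds 77): (a) 80 > 77 — meets.
  All elements met. The patient retains the burden for Stage I.2.
Stage I.2 (patient, clear and convincing evidence, weight exceeds 77): (b) 78 > 77 — meets.
  All elements met. The patient retains the burden for Stage I.3.
Stage I.3 (patient, a more-likely-than-not showing, weight is at least 49): (c) net 80−26=54 ≥ 49 — meets.
  Stage I.3 carried; the final stage is satisfied.
With every stage satisfied, the patient prevails on this issue.
— Issue II —
Stage II.1 (patient, a preponderance, weight is at least 50): (d) net 95−44=51 ≥ 50 — meets.
  Stage II.1 is satisfied; the patient continues to bear the burden.
Stage II.2 (patient, a clear and cogent showing, weight is at least 80): (e) 86 ≥ 80 — meets; (f) 86 ≥ 80 — meets.
  All elements met at the final stage.
All stages carried — the patient prevails on this issue.
— Issue III —
Stage III.1 (patient, the balance of probabilities, weight is at least 51): (g) net 63−12=51 ≥ 51 — meets; (h) net 54−1=53 ≥ 51 — meets.
  All elements met. The burden passes to the provider.
Stage III.2 (provider, any credible evidence, weight is at least 17): (i) net 93−73=20 ≥ 17 — meets.
  All elements met at the final stage.
All stages carried — the provider prevails on this issue.
Per-issue: Issue I → patient; Issue II → patient; Issue III → provider. The patient must prevail on a majority of issues; overall, the patient prevails.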